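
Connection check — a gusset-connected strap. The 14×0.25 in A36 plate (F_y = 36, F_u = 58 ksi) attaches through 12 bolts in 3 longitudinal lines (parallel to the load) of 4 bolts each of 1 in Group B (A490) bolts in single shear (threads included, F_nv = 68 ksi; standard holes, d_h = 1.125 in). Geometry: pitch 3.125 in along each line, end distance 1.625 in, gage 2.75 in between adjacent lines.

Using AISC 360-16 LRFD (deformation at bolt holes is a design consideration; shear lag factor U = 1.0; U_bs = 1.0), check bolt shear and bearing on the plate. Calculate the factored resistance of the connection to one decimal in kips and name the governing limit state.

276.5 kips (bearing governs)

Bolt shear: A_b = π(1)²/4 = 0.7854 in². φR_n = 0.75 × 68 × 0.7854 × 12 × 1 = 480.7 kips.
Bearing (0.25 in plate, F_u = 58 ksi): end bolts L_c = 1.625 − 1.125/2 = 1.0625, R_n = min(1.2×1.0625×0.25×58, 2.4×1×0.25×58) = 18.488 kips/bolt; interior L_c = 3.125 − 1.125 = 2, R_n = 34.8 kips/bolt. φR_n = 0.75 × (3×18.488 + 9×34.8) = 276.5 kips.
Governing: min(480.7, 276.5) = 276.5 kips → bearing.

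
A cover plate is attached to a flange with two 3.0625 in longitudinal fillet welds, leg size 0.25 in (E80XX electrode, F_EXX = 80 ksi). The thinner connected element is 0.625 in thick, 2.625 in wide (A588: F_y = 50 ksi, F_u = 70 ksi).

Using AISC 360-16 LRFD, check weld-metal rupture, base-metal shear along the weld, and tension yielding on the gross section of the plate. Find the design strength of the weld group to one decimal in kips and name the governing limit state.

Weld metal: throat = 0.707×0.25 = 0.17675 in, L = 2×3.0625 = 6.125 in. φR_n = 0.75 × 0.6 × 80 × 0.17675 × 6.125 = 39.0 kips.
Base metal shear (0.625 in plate): yield φR_n = 1.0×0.6×50×0.625×6.125 = 114.8 kips; rupture φR_n = 0.75×0.6×70×0.625×6.125 = 120.6 kips; take 114.8 kips (yield).
Tension yield (gross): A_g = 2.625×0.625 = 1.6406 in². φR_n = 0.90 × 50 × 1.6406 = 73.8 kips.
Governing: min(39.0, 114.8, 73.8) = 39.0 kips → weld metal.

39.0 kips (weld metal governs)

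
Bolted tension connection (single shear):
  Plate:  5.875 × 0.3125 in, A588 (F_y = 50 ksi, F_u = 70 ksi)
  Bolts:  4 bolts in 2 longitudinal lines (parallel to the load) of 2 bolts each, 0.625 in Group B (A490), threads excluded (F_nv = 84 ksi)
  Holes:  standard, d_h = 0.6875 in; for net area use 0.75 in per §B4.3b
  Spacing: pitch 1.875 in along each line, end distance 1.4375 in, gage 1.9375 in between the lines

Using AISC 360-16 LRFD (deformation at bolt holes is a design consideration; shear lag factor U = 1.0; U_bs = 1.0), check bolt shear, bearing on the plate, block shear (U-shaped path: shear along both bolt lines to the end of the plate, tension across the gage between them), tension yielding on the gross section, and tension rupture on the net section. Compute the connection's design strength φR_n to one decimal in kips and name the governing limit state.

62.5 kips (block shear governs)

Bolt shear: A_b = π(0.625)²/4 = 0.3068 in². φR_n = 0.75 × 84 × 0.3068 × 4 × 1 = 77.3 kips.
Bearing (0.3125 in plate, F_u = 70 ksi): end bolts L_c = 1.4375 − 0.6875/2 = 1.09375, R_n = min(1.2×1.09375×0.3125×70, 2.4×0.625×0.3125×70) = 28.711 kips/bolt; interior L_c = 1.875 − 0.6875 = 1.1875, R_n = 31.172 kips/bolt. φR_n = 0.75 × (2×28.711 + 2×31.172) = 89.8 kips.
Block shear: shear path 2×[1.4375+1×1.875] = 2×3.3125 in, A_gv = 2.0703, A_nv = 2×(3.3125 − 1.5×0.75)×0.3125 = 1.3672 in²; tension across gage: (1.9375 − 1×0.75)×0.3125 = 0.37109 in². R_n = min(0.6×70×1.3672, 0.6×50×2.0703) + 1.0×70×0.37109 = min(57.422, 62.109) + 25.976 = 83.398 kips. φR_n = 0.75 × 83.398 = 62.5 kips.
Tension yield (gross): A_g = 5.875×0.3125 = 1.8359 in². φR_n = 0.90 × 50 × 1.8359 = 82.6 kips.
Tension rupture (net): A_n = (5.875 − 2×0.75)×0.3125 = 1.3672 in² (U = 1.0, A_e = A_n). φR_n = 0.75 × 70 × 1.3672 = 71.8 kips.
Governing: min(77.3, 89.8, 62.5, 82.6, 71.8) = 62.5 kips → block shear.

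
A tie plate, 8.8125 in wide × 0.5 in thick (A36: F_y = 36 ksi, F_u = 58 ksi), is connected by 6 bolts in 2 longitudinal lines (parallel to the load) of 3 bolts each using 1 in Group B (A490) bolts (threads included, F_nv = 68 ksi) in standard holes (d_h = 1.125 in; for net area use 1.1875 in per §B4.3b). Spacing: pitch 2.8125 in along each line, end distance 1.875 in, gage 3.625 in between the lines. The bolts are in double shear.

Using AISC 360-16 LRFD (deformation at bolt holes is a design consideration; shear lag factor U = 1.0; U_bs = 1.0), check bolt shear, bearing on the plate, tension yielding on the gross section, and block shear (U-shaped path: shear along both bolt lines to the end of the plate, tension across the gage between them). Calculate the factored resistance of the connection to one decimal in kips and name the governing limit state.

Bolt shear: A_b = π(1)²/4 = 0.7854 in². φR_n = 0.75 × 68 × 0.7854 × 6 × 2 = 480.7 kips.
Bearing (0.5 in plate, F_u = 58 ksi): end bolts L_c = 1.875 − 1.125/2 = 1.3125, R_n = min(1.2×1.3125×0.5×58, 2.4×1×0.5×58) = 45.675 kips/bolt; interior L_c = 2.8125 − 1.125 = 1.6875, R_n = 58.725 kips/bolt. φR_n = 0.75 × (2×45.675 + 4×58.725) = 244.7 kips.
Tension yield (gross): A_g = 8.8125×0.5 = 4.4063 in². φR_n = 0.90 × 36 × 4.4063 = 142.8 kips.
Block shear: shear path 2×[1.875+2×2.8125] = 2×7.5 in, A_gv = 7.5, A_nv = 2×(7.5 − 2.5×1.1875)×0.5 = 4.5313 in²; tension across gage: (3.625 − 1×1.1875)×0.5 = 1.2188 in². R_n = min(0.6×58×4.5313, 0.6×36×7.5) + 1.0×58×1.2188 = min(157.69, 162) + 70.69 = 228.38 kips. φR_n = 0.75 × 228.38 = 171.3 kips.
Governing: min(480.7, 244.7, 142.8, 171.3) = 142.8 kips → gross-section yield.

142.8 kips (gross-section yield governs)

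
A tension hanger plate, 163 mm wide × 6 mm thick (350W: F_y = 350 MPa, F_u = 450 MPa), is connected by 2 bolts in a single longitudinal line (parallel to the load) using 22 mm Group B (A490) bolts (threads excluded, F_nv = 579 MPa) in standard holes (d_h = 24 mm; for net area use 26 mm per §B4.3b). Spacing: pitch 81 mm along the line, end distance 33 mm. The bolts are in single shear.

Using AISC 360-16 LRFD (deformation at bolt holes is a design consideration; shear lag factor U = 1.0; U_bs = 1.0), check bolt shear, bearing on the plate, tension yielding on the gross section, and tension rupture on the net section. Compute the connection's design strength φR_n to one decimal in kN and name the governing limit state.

Bolt shear: A_b = π(22)²/4 = 380.13 mm². φR_n = 0.75 × 579 × 380.13 × 2 × 1 = 330.1 kN.
Bearing (6 mm plate, F_u = 450 MPa): end bolts L_c = 33 − 24/2 = 21, R_n = min(1.2×21×6×450, 2.4×22×6×450) = 68.04 kN/bolt; interior L_c = 81 − 24 = 57, R_n = 142.56 kN/bolt. φR_n = 0.75 × (1×68.04 + 1×142.56) = 158.0 kN.
Tension yield (gross): A_g = 163×6 = 978 mm². φR_n = 0.90 × 350 × 978 = 308.1 kN.
Tension rupture (net): A_n = (163 − 1×26)×6 = 822 mm² (U = 1.0, A_e = A_n). φR_n = 0.75 × 450 × 822 = 277.4 kN.
Governing: min(330.1, 158.0, 308.1, 277.4) = 158.0 kN → bearing.

158.0 kN (bearing governs)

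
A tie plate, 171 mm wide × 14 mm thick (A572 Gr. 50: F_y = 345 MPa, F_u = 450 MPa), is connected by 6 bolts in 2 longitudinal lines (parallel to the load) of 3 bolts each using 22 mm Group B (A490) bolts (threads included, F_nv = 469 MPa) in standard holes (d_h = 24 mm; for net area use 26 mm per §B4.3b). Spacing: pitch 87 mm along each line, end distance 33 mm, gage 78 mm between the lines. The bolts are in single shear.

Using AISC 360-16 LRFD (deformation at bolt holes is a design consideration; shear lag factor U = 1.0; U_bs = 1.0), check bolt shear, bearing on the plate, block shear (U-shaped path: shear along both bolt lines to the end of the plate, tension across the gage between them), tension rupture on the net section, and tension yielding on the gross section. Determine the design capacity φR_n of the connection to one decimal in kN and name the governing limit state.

Bolt shear: A_b = π(22)²/4 = 380.13 mm². φR_n = 0.75 × 469 × 380.13 × 6 × 1 = 802.3 kN.
Bearing (14 mm plate, F_u = 450 MPa): end bolts L_c = 33 − 24/2 = 21, R_n = min(1.2×21×14×450, 2.4×22×14×450) = 158.76 kN/bolt; interior L_c = 87 − 24 = 63, R_n = 332.64 kN/bolt. φR_n = 0.75 × (2×158.76 + 4×332.64) = 1236.1 kN.
Block shear: shear path 2×[33+2×87] = 2×207 mm, A_gv = 5796, A_nv = 2×(207 − 2.5×26)×14 = 3976 mm²; tension across gage: (78 − 1×26)×14 = 728 mm². R_n = min(0.6×450×3976, 0.6×345×5796) + 1.0×450×728 = min(1073.5, 1199.8) + 327.6 = 1401.1 kN. φR_n = 0.75 × 1401.1 = 1050.8 kN.
Tension rupture (net): A_n = (171 − 2×26)×14 = 1666 mm² (U = 1.0, A_e = A_n). φR_n = 0.75 × 450 × 1666 = 562.3 kN.
Tension yield (gross): A_g = 171×14 = 2394 mm². φR_n = 0.90 × 345 × 2394 = 743.3 kN.
Governing: min(802.3, 1236.1, 1050.8, 562.3, 743.3) = 562.3 kN → net-section rupture.

562.3 kN (net-section rupture governs)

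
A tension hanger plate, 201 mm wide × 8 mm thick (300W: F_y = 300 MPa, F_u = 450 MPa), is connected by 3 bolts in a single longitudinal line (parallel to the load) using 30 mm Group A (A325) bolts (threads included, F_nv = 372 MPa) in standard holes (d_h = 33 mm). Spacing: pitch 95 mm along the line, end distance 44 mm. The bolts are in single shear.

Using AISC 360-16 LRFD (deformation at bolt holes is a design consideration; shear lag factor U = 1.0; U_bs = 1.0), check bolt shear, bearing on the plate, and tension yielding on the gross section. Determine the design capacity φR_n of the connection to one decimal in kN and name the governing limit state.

434.2 kN (gross-section yield governs)

Bolt shear: A_b = π(30)²/4 = 706.86 mm². φR_n = 0.75 × 372 × 706.86 × 3 × 1 = 591.6 kN.
Bearing (8 mm plate, F_u = 450 MPa): end bolts L_c = 44 − 33/2 = 27.5, R_n = min(1.2×27.5×8×450, 2.4×30×8×450) = 118.8 kN/bolt; interior L_c = 95 − 33 = 62, R_n = 259.2 kN/bolt. φR_n = 0.75 × (1×118.8 + 2×259.2) = 477.9 kN.
Tension yield (gross): A_g = 201×8 = 1608 mm². φR_n = 0.90 × 300 × 1608 = 434.2 kN.
Governing: min(591.6, 477.9, 434.2) = 434.2 kN → gross-section yield.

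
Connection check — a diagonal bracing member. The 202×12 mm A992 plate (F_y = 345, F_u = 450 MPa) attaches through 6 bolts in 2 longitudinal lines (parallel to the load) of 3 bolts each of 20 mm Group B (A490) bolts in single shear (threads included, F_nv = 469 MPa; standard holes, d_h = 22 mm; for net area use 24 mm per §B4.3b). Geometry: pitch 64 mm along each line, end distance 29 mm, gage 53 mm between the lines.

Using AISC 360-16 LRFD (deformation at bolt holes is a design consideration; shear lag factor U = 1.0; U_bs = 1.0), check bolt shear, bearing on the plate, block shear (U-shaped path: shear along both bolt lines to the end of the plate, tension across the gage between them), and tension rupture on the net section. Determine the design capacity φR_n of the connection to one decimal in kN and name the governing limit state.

588.9 kN (block shear governs)

Bolt shear: A_b = π(20)²/4 = 314.16 mm². φR_n = 0.75 × 469 × 314.16 × 6 × 1 = 663.0 kN.
Bearing (12 mm plate, F_u = 450 MPa): end bolts L_c = 29 − 22/2 = 18, R_n = min(1.2×18×12×450, 2.4×20×12×450) = 116.64 kN/bolt; interior L_c = 64 − 22 = 42, R_n = 259.2 kN/bolt. φR_n = 0.75 × (2×116.64 + 4×259.2) = 952.6 kN.
Block shear: shear path 2×[29+2×64] = 2×157 mm, A_gv = 3768, A_nv = 2×(157 − 2.5×24)×12 = 2328 mm²; tension across gage: (53 − 1×24)×12 = 348 mm². R_n = min(0.6×450×2328, 0.6×345×3768) + 1.0×450×348 = min(628.56, 779.98) + 156.6 = 785.16 kN. φR_n = 0.75 × 785.16 = 588.9 kN.
Tension rupture (net): A_n = (202 − 2×24)×12 = 1848 mm² (U = 1.0, A_e = A_n). φR_n = 0.75 × 450 × 1848 = 623.7 kN.
Governing: min(663.0, 952.6, 588.9, 623.7) = 588.9 kN → block shear.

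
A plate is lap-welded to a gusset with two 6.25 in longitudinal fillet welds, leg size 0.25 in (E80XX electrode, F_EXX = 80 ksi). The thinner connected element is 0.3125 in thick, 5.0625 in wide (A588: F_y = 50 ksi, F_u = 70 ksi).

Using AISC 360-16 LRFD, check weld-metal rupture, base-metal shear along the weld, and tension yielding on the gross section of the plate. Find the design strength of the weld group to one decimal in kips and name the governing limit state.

Weld metal: throat = 0.707×0.25 = 0.17675 in, L = 2×6.25 = 12.5 in. φR_n = 0.75 × 0.6 × 80 × 0.17675 × 12.5 = 79.5 kips.
Base metal shear (0.3125 in plate): yield φR_n = 1.0×0.6×50×0.3125×12.5 = 117.2 kips; rupture φR_n = 0.75×0.6×70×0.3125×12.5 = 123.0 kips; take 117.2 kips (yield).
Tension yield (gross): A_g = 5.0625×0.3125 = 1.582 in². φR_n = 0.90 × 50 × 1.582 = 71.2 kips.
Governing: min(79.5, 117.2, 71.2) = 71.2 kips → gross-section yield.

71.2 kips (gross-section yield governs)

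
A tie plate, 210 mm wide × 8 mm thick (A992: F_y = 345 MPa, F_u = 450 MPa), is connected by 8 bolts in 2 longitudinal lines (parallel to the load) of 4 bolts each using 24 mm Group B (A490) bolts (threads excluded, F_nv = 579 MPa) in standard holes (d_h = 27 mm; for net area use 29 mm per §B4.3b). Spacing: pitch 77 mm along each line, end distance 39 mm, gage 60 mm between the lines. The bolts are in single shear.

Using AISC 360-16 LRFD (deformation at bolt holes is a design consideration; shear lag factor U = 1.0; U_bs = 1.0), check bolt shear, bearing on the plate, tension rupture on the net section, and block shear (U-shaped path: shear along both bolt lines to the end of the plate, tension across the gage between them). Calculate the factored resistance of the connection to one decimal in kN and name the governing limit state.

Bolt shear: A_b = π(24)²/4 = 452.39 mm². φR_n = 0.75 × 579 × 452.39 × 8 × 1 = 1571.6 kN.
Bearing (8 mm plate, F_u = 450 MPa): end bolts L_c = 39 − 27/2 = 25.5, R_n = min(1.2×25.5×8×450, 2.4×24×8×450) = 110.16 kN/bolt; interior L_c = 77 − 27 = 50, R_n = 207.36 kN/bolt. φR_n = 0.75 × (2×110.16 + 6×207.36) = 1098.4 kN.
Tension rupture (net): A_n = (210 − 2×29)×8 = 1216 mm² (U = 1.0, A_e = A_n). φR_n = 0.75 × 450 × 1216 = 410.4 kN.
Block shear: shear path 2×[39+3×77] = 2×270 mm, A_gv = 4320, A_nv = 2×(270 − 3.5×29)×8 = 2696 mm²; tension across gage: (60 − 1×29)×8 = 248 mm². R_n = min(0.6×450×2696, 0.6×345×4320) + 1.0×450×248 = min(727.92, 894.24) + 111.6 = 839.52 kN. φR_n = 0.75 × 839.52 = 629.6 kN.
Governing: min(1571.6, 1098.4, 410.4, 629.6) = 410.4 kN → net-section rupture.

410.4 kN (net-section rupture governs)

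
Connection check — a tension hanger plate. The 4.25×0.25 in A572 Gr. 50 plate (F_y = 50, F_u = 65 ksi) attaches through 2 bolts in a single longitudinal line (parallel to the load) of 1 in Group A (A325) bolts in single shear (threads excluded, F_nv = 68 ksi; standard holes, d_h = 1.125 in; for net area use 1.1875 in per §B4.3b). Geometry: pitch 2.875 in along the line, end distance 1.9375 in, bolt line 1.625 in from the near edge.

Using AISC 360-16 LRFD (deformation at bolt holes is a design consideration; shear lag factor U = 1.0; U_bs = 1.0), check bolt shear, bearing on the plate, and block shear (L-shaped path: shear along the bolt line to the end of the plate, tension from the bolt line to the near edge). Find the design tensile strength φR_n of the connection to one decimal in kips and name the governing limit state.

34.7 kips (block shear governs)

Bolt shear: A_b = π(1)²/4 = 0.7854 in². φR_n = 0.75 × 68 × 0.7854 × 2 × 1 = 80.1 kips.
Bearing (0.25 in plate, F_u = 65 ksi): end bolts L_c = 1.9375 − 1.125/2 = 1.375, R_n = min(1.2×1.375×0.25×65, 2.4×1×0.25×65) = 26.813 kips/bolt; interior L_c = 2.875 − 1.125 = 1.75, R_n = 34.125 kips/bolt. φR_n = 0.75 × (1×26.813 + 1×34.125) = 45.7 kips.
Block shear: shear path 1×[1.9375+1×2.875] = 1×4.8125 in, A_gv = 1.2031, A_nv = 1×(4.8125 − 1.5×1.1875)×0.25 = 0.75781 in²; tension to near edge: (1.625 − 0.5×1.1875)×0.25 = 0.25781 in². R_n = min(0.6×65×0.75781, 0.6×50×1.2031) + 1.0×65×0.25781 = min(29.555, 36.093) + 16.758 = 46.313 kips. φR_n = 0.75 × 46.313 = 34.7 kips.
Governing: min(80.1, 45.7, 34.7) = 34.7 kips → block shear.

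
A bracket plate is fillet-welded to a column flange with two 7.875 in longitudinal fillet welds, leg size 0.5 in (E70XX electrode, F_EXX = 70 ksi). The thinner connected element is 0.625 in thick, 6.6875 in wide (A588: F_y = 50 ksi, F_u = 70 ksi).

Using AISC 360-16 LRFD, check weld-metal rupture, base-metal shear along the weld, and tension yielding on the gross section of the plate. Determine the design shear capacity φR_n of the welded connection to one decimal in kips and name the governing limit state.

Weld metal: throat = 0.707×0.5 = 0.3535 in, L = 2×7.875 = 15.75 in. φR_n = 0.75 × 0.6 × 70 × 0.3535 × 15.75 = 175.4 kips.
Base metal shear (0.625 in plate): yield φR_n = 1.0×0.6×50×0.625×15.75 = 295.3 kips; rupture φR_n = 0.75×0.6×70×0.625×15.75 = 310.1 kips; take 295.3 kips (yield).
Tension yield (gross): A_g = 6.6875×0.625 = 4.1797 in². φR_n = 0.90 × 50 × 4.1797 = 188.1 kips.
Governing: min(175.4, 295.3, 188.1) = 175.4 kips → weld metal.

175.4 kips (weld metal governs)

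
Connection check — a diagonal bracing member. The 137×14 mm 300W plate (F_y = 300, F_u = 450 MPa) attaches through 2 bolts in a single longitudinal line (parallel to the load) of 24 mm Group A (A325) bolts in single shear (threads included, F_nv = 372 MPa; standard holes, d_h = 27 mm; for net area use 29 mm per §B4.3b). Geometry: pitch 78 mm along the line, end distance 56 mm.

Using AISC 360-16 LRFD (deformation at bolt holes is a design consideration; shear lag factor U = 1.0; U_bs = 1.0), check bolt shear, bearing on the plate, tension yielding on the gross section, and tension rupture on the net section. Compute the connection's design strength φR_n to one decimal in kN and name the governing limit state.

Bolt shear: A_b = π(24)²/4 = 452.39 mm². φR_n = 0.75 × 372 × 452.39 × 2 × 1 = 252.4 kN.
Bearing (14 mm plate, F_u = 450 MPa): end bolts L_c = 56 − 27/2 = 42.5, R_n = min(1.2×42.5×14×450, 2.4×24×14×450) = 321.3 kN/bolt; interior L_c = 78 − 27 = 51, R_n = 362.88 kN/bolt. φR_n = 0.75 × (1×321.3 + 1×362.88) = 513.1 kN.
Tension yield (gross): A_g = 137×14 = 1918 mm². φR_n = 0.90 × 300 × 1918 = 517.9 kN.
Tension rupture (net): A_n = (137 − 1×29)×14 = 1512 mm² (U = 1.0, A_e = A_n). φR_n = 0.75 × 450 × 1512 = 510.3 kN.
Governing: min(252.4, 513.1, 517.9, 510.3) = 252.4 kN → bolt shear.

252.4 kN (bolt shear governs)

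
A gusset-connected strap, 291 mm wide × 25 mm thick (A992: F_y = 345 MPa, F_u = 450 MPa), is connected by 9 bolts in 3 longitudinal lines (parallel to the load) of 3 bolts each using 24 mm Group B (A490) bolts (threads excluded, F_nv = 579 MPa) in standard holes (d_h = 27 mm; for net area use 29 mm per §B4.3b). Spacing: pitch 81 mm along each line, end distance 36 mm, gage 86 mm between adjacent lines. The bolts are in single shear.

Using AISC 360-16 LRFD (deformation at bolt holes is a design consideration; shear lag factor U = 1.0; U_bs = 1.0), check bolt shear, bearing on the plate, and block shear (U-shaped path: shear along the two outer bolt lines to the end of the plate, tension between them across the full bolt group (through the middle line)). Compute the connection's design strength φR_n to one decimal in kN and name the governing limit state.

1768.1 kN (bolt shear governs)

Bolt shear: A_b = π(24)²/4 = 452.39 mm². φR_n = 0.75 × 579 × 452.39 × 9 × 1 = 1768.1 kN.
Bearing (25 mm plate, F_u = 450 MPa): end bolts L_c = 36 − 27/2 = 22.5, R_n = min(1.2×22.5×25×450, 2.4×24×25×450) = 303.75 kN/bolt; interior L_c = 81 − 27 = 54, R_n = 648 kN/bolt. φR_n = 0.75 × (3×303.75 + 6×648) = 3599.4 kN.
Block shear: shear path 2×[36+2×81] = 2×198 mm, A_gv = 9900, A_nv = 2×(198 − 2.5×29)×25 = 6275 mm²; tension across gage: (172 − 2×29)×25 = 2850 mm². R_n = min(0.6×450×6275, 0.6×345×9900) + 1.0×450×2850 = min(1694.3, 2049.3) + 1282.5 = 2976.8 kN. φR_n = 0.75 × 2976.8 = 2232.6 kN.
Governing: min(1768.1, 3599.4, 2232.6) = 1768.1 kN → bolt shear.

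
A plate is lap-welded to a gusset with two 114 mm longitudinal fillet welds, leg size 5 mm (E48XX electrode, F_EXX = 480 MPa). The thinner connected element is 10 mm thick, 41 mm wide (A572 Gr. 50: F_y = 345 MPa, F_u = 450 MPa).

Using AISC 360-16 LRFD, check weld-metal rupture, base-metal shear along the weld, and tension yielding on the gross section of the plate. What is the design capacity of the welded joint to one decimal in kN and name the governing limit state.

Weld metal: throat = 0.707×5 = 3.535 mm, L = 2×114 = 228 mm. φR_n = 0.75 × 0.6 × 480 × 3.535 × 228 = 174.1 kN.
Base metal shear (10 mm plate): yield φR_n = 1.0×0.6×345×10×228 = 472.0 kN; rupture φR_n = 0.75×0.6×450×10×228 = 461.7 kN; take 461.7 kN (rupture).
Tension yield (gross): A_g = 41×10 = 410 mm². φR_n = 0.90 × 345 × 410 = 127.3 kN.
Governing: min(174.1, 461.7, 127.3) = 127.3 kN → gross-section yield.

127.3 kN (gross-section yield governs)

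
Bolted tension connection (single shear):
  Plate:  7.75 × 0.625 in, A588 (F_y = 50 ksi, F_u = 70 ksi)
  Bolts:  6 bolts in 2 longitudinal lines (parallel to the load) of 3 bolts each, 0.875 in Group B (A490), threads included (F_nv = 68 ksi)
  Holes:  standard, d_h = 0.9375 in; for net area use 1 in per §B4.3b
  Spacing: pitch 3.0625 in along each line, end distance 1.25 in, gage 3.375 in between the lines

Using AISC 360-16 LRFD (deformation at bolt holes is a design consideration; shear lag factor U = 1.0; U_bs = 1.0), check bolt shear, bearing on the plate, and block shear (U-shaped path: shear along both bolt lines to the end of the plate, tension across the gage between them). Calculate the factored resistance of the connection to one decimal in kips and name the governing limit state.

Bolt shear: A_b = π(0.875)²/4 = 0.60132 in². φR_n = 0.75 × 68 × 0.60132 × 6 × 1 = 184.0 kips.
Bearing (0.625 in plate, F_u = 70 ksi): end bolts L_c = 1.25 − 0.9375/2 = 0.78125, R_n = min(1.2×0.78125×0.625×70, 2.4×0.875×0.625×70) = 41.016 kips/bolt; interior L_c = 3.0625 − 0.9375 = 2.125, R_n = 91.875 kips/bolt. φR_n = 0.75 × (2×41.016 + 4×91.875) = 337.1 kips.
Block shear: shear path 2×[1.25+2×3.0625] = 2×7.375 in, A_gv = 9.2188, A_nv = 2×(7.375 − 2.5×1)×0.625 = 6.0938 in²; tension across gage: (3.375 − 1×1)×0.625 = 1.4844 in². R_n = min(0.6×70×6.0938, 0.6×50×9.2188) + 1.0×70×1.4844 = min(255.94, 276.56) + 103.91 = 359.85 kips. φR_n = 0.75 × 359.85 = 269.9 kips.
Governing: min(184.0, 337.1, 269.9) = 184.0 kips → bolt shear.

184.0 kips (bolt shear governs)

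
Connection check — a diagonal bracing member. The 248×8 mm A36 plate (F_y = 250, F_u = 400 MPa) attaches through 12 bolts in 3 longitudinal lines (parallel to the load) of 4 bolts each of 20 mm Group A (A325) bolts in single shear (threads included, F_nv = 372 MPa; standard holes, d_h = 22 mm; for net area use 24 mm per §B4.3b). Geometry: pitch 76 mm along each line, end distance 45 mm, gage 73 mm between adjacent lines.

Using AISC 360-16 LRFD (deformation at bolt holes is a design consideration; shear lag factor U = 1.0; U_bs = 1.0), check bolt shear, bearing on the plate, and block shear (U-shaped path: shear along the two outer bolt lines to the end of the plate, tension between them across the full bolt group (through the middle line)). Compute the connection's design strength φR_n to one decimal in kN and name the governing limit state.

Bolt shear: A_b = π(20)²/4 = 314.16 mm². φR_n = 0.75 × 372 × 314.16 × 12 × 1 = 1051.8 kN.
Bearing (8 mm plate, F_u = 400 MPa): end bolts L_c = 45 − 22/2 = 34, R_n = min(1.2×34×8×400, 2.4×20×8×400) = 130.56 kN/bolt; interior L_c = 76 − 22 = 54, R_n = 153.6 kN/bolt. φR_n = 0.75 × (3×130.56 + 9×153.6) = 1330.6 kN.
Block shear: shear path 2×[45+3×76] = 2×273 mm, A_gv = 4368, A_nv = 2×(273 − 3.5×24)×8 = 3024 mm²; tension across gage: (146 − 2×24)×8 = 784 mm². R_n = min(0.6×400×3024, 0.6×250×4368) + 1.0×400×784 = min(725.76, 655.2) + 313.6 = 968.8 kN. φR_n = 0.75 × 968.8 = 726.6 kN.
Governing: min(1051.8, 1330.6, 726.6) = 726.6 kN → block shear.

726.6 kN (block shear governs)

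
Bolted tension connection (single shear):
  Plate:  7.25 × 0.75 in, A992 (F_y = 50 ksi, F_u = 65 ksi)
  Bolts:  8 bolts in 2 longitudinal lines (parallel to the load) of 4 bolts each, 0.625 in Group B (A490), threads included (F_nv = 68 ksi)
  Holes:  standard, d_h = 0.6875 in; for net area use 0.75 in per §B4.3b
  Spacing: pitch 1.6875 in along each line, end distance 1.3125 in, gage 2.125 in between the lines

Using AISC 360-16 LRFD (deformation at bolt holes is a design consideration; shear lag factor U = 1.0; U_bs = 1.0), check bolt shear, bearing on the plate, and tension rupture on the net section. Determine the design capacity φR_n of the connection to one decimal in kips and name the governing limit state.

Bolt shear: A_b = π(0.625)²/4 = 0.3068 in². φR_n = 0.75 × 68 × 0.3068 × 8 × 1 = 125.2 kips.
Bearing (0.75 in plate, F_u = 65 ksi): end bolts L_c = 1.3125 − 0.6875/2 = 0.96875, R_n = min(1.2×0.96875×0.75×65, 2.4×0.625×0.75×65) = 56.672 kips/bolt; interior L_c = 1.6875 − 0.6875 = 1, R_n = 58.5 kips/bolt. φR_n = 0.75 × (2×56.672 + 6×58.5) = 348.3 kips.
Tension rupture (net): A_n = (7.25 − 2×0.75)×0.75 = 4.3125 in² (U = 1.0, A_e = A_n). φR_n = 0.75 × 65 × 4.3125 = 210.2 kips.
Governing: min(125.2, 348.3, 210.2) = 125.2 kips → bolt shear.

125.2 kips (bolt shear governs)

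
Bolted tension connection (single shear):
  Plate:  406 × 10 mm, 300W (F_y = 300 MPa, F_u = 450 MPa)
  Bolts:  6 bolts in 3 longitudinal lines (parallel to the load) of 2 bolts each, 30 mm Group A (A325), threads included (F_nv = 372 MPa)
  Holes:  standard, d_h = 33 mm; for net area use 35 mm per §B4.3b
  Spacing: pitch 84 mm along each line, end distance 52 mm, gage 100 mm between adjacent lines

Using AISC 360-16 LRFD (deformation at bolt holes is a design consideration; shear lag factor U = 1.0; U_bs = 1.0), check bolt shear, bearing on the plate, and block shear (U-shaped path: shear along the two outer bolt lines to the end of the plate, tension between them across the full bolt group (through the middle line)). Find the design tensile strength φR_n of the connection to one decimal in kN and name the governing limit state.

776.9 kN (block shear governs)

Bolt shear: A_b = π(30)²/4 = 706.86 mm². φR_n = 0.75 × 372 × 706.86 × 6 × 1 = 1183.3 kN.
Bearing (10 mm plate, F_u = 450 MPa): end bolts L_c = 52 − 33/2 = 35.5, R_n = min(1.2×35.5×10×450, 2.4×30×10×450) = 191.7 kN/bolt; interior L_c = 84 − 33 = 51, R_n = 275.4 kN/bolt. φR_n = 0.75 × (3×191.7 + 3×275.4) = 1051.0 kN.
Block shear: shear path 2×[52+1×84] = 2×136 mm, A_gv = 2720, A_nv = 2×(136 − 1.5×35)×10 = 1670 mm²; tension across gage: (200 − 2×35)×10 = 1300 mm². R_n = min(0.6×450×1670, 0.6×300×2720) + 1.0×450×1300 = min(450.9, 489.6) + 585 = 1035.9 kN. φR_n = 0.75 × 1035.9 = 776.9 kN.
Governing: min(1183.3, 1051.0, 776.9) = 776.9 kN → block shear.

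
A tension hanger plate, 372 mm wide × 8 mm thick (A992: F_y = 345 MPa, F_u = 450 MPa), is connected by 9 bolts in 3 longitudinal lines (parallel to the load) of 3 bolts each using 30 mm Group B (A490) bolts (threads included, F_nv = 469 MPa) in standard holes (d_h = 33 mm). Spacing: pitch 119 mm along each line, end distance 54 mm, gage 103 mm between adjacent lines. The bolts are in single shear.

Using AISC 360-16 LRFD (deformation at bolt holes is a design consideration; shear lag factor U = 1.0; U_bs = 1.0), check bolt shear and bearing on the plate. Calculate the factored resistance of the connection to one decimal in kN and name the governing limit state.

Bolt shear: A_b = π(30)²/4 = 706.86 mm². φR_n = 0.75 × 469 × 706.86 × 9 × 1 = 2237.7 kN.
Bearing (8 mm plate, F_u = 450 MPa): end bolts L_c = 54 − 33/2 = 37.5, R_n = min(1.2×37.5×8×450, 2.4×30×8×450) = 162 kN/bolt; interior L_c = 119 − 33 = 86, R_n = 259.2 kN/bolt. φR_n = 0.75 × (3×162 + 6×259.2) = 1530.9 kN.
Governing: min(2237.7, 1530.9) = 1530.9 kN → bearing.

1530.9 kN (bearing governs)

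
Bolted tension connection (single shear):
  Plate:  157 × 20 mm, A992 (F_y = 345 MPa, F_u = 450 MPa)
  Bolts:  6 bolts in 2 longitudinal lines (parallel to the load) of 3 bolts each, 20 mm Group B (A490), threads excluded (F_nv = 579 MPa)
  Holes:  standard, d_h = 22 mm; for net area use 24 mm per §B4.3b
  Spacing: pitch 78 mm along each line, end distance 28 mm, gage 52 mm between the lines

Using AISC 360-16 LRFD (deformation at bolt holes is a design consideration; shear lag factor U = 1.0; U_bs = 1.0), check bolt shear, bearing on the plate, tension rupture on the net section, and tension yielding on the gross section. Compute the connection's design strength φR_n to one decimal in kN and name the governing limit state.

735.8 kN (net-section rupture governs)

Bolt shear: A_b = π(20)²/4 = 314.16 mm². φR_n = 0.75 × 579 × 314.16 × 6 × 1 = 818.5 kN.
Bearing (20 mm plate, F_u = 450 MPa): end bolts L_c = 28 − 22/2 = 17, R_n = min(1.2×17×20×450, 2.4×20×20×450) = 183.6 kN/bolt; interior L_c = 78 − 22 = 56, R_n = 432 kN/bolt. φR_n = 0.75 × (2×183.6 + 4×432) = 1571.4 kN.
Tension rupture (net): A_n = (157 − 2×24)×20 = 2180 mm² (U = 1.0, A_e = A_n). φR_n = 0.75 × 450 × 2180 = 735.8 kN.
Tension yield (gross): A_g = 157×20 = 3140 mm². φR_n = 0.90 × 345 × 3140 = 975.0 kN.
Governing: min(818.5, 1571.4, 735.8, 975.0) = 735.8 kN → net-section rupture.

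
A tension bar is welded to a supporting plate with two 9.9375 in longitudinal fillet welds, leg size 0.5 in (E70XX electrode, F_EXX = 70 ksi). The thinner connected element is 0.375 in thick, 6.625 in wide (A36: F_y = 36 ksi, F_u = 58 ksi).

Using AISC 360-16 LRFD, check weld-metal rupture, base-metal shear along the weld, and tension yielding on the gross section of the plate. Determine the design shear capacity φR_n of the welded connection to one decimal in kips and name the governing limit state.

Weld metal: throat = 0.707×0.5 = 0.3535 in, L = 2×9.9375 = 19.875 in. φR_n = 0.75 × 0.6 × 70 × 0.3535 × 19.875 = 221.3 kips.
Base metal shear (0.375 in plate): yield φR_n = 1.0×0.6×36×0.375×19.875 = 161.0 kips; rupture φR_n = 0.75×0.6×58×0.375×19.875 = 194.5 kips; take 161.0 kips (yield).
Tension yield (gross): A_g = 6.625×0.375 = 2.4844 in². φR_n = 0.90 × 36 × 2.4844 = 80.5 kips.
Governing: min(221.3, 161.0, 80.5) = 80.5 kips → gross-section yield.

80.5 kips (gross-section yield governs)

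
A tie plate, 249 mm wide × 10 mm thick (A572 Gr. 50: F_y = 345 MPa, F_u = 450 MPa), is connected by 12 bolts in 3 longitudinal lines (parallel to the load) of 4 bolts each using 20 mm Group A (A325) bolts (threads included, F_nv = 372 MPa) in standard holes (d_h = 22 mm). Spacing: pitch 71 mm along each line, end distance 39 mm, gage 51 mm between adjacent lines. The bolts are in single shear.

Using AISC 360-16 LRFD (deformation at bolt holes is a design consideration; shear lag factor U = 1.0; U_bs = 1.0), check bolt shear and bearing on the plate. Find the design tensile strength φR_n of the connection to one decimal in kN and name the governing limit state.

Bolt shear: A_b = π(20)²/4 = 314.16 mm². φR_n = 0.75 × 372 × 314.16 × 12 × 1 = 1051.8 kN.
Bearing (10 mm plate, F_u = 450 MPa): end bolts L_c = 39 − 22/2 = 28, R_n = min(1.2×28×10×450, 2.4×20×10×450) = 151.2 kN/bolt; interior L_c = 71 − 22 = 49, R_n = 216 kN/bolt. φR_n = 0.75 × (3×151.2 + 9×216) = 1798.2 kN.
Governing: min(1051.8, 1798.2) = 1051.8 kN → bolt shear.

1051.8 kN (bolt shear governs)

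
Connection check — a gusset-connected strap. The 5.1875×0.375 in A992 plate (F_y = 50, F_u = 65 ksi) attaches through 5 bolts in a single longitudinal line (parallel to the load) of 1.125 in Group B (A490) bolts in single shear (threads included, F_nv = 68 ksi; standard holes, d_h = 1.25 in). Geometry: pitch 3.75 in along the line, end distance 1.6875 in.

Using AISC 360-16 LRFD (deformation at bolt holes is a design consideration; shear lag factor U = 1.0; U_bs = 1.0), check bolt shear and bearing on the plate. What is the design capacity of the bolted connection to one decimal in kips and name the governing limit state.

Bolt shear: A_b = π(1.125)²/4 = 0.99402 in². φR_n = 0.75 × 68 × 0.99402 × 5 × 1 = 253.5 kips.
Bearing (0.375 in plate, F_u = 65 ksi): end bolts L_c = 1.6875 − 1.25/2 = 1.0625, R_n = min(1.2×1.0625×0.375×65, 2.4×1.125×0.375×65) = 31.078 kips/bolt; interior L_c = 3.75 − 1.25 = 2.5, R_n = 65.813 kips/bolt. φR_n = 0.75 × (1×31.078 + 4×65.813) = 220.7 kips.
Governing: min(253.5, 220.7) = 220.7 kips → bearing.

220.7 kips (bearing governs)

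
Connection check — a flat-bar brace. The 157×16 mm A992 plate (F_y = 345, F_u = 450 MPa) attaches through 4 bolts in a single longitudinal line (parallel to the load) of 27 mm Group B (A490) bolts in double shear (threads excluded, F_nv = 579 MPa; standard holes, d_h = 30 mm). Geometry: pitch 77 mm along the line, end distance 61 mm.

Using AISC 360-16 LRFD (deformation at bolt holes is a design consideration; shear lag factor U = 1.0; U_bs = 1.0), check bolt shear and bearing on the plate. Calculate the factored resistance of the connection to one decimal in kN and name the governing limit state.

Bolt shear: A_b = π(27)²/4 = 572.56 mm². φR_n = 0.75 × 579 × 572.56 × 4 × 2 = 1989.1 kN.
Bearing (16 mm plate, F_u = 450 MPa): end bolts L_c = 61 − 30/2 = 46, R_n = min(1.2×46×16×450, 2.4×27×16×450) = 397.44 kN/bolt; interior L_c = 77 − 30 = 47, R_n = 406.08 kN/bolt. φR_n = 0.75 × (1×397.44 + 3×406.08) = 1211.8 kN.
Governing: min(1989.1, 1211.8) = 1211.8 kN → bearing.

1211.8 kN (bearing governs)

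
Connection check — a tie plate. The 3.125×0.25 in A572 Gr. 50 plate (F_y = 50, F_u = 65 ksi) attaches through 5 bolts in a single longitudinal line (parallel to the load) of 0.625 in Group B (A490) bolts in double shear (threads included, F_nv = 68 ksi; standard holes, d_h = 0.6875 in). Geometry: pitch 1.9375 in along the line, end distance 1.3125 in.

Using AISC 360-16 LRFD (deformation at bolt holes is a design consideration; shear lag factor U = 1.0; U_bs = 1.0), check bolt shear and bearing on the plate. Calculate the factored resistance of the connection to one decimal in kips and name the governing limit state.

87.3 kips (bearing governs)

Bolt shear: A_b = π(0.625)²/4 = 0.3068 in². φR_n = 0.75 × 68 × 0.3068 × 5 × 2 = 156.5 kips.
Bearing (0.25 in plate, F_u = 65 ksi): end bolts L_c = 1.3125 − 0.6875/2 = 0.96875, R_n = min(1.2×0.96875×0.25×65, 2.4×0.625×0.25×65) = 18.891 kips/bolt; interior L_c = 1.9375 − 0.6875 = 1.25, R_n = 24.375 kips/bolt. φR_n = 0.75 × (1×18.891 + 4×24.375) = 87.3 kips.
Governing: min(156.5, 87.3) = 87.3 kips → bearing.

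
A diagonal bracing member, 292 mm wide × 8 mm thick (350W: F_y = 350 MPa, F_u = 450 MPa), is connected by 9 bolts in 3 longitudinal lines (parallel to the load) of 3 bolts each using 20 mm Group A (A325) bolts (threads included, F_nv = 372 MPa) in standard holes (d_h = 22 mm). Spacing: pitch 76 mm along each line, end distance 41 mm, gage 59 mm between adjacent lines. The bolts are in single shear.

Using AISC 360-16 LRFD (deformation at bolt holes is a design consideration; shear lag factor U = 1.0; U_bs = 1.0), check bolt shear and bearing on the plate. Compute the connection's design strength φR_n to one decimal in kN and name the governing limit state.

788.9 kN (bolt shear governs)

Bolt shear: A_b = π(20)²/4 = 314.16 mm². φR_n = 0.75 × 372 × 314.16 × 9 × 1 = 788.9 kN.
Bearing (8 mm plate, F_u = 450 MPa): end bolts L_c = 41 − 22/2 = 30, R_n = min(1.2×30×8×450, 2.4×20×8×450) = 129.6 kN/bolt; interior L_c = 76 − 22 = 54, R_n = 172.8 kN/bolt. φR_n = 0.75 × (3×129.6 + 6×172.8) = 1069.2 kN.
Governing: min(788.9, 1069.2) = 788.9 kN → bolt shear.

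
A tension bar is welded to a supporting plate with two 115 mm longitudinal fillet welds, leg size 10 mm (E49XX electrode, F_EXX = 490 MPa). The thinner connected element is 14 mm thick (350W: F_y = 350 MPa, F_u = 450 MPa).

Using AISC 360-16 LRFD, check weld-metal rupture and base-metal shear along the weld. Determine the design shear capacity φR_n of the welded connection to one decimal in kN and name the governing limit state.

Weld metal: throat = 0.707×10 = 7.07 mm, L = 2×115 = 230 mm. φR_n = 0.75 × 0.6 × 490 × 7.07 × 230 = 358.6 kN.
Base metal shear (14 mm plate): yield φR_n = 1.0×0.6×350×14×230 = 676.2 kN; rupture φR_n = 0.75×0.6×450×14×230 = 652.1 kN; take 652.1 kN (rupture).
Governing: min(358.6, 652.1) = 358.6 kN → weld metal.

358.6 kN (weld metal governs)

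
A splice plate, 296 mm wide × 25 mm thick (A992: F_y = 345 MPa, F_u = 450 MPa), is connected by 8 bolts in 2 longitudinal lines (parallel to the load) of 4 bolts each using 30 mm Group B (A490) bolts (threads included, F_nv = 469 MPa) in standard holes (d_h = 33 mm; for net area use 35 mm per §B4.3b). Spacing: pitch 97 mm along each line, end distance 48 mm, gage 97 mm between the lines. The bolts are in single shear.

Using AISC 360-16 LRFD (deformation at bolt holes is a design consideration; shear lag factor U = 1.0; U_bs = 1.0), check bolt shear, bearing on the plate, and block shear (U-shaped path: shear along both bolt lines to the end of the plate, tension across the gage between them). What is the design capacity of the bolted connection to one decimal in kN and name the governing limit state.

1989.1 kN (bolt shear governs)

Bolt shear: A_b = π(30)²/4 = 706.86 mm². φR_n = 0.75 × 469 × 706.86 × 8 × 1 = 1989.1 kN.
Bearing (25 mm plate, F_u = 450 MPa): end bolts L_c = 48 − 33/2 = 31.5, R_n = min(1.2×31.5×25×450, 2.4×30×25×450) = 425.25 kN/bolt; interior L_c = 97 − 33 = 64, R_n = 810 kN/bolt. φR_n = 0.75 × (2×425.25 + 6×810) = 4282.9 kN.
Block shear: shear path 2×[48+3×97] = 2×339 mm, A_gv = 16950, A_nv = 2×(339 − 3.5×35)×25 = 10825 mm²; tension across gage: (97 − 1×35)×25 = 1550 mm². R_n = min(0.6×450×10825, 0.6×345×16950) + 1.0×450×1550 = min(2922.8, 3508.7) + 697.5 = 3620.3 kN. φR_n = 0.75 × 3620.3 = 2715.2 kN.
Governing: min(1989.1, 4282.9, 2715.2) = 1989.1 kN → bolt shear.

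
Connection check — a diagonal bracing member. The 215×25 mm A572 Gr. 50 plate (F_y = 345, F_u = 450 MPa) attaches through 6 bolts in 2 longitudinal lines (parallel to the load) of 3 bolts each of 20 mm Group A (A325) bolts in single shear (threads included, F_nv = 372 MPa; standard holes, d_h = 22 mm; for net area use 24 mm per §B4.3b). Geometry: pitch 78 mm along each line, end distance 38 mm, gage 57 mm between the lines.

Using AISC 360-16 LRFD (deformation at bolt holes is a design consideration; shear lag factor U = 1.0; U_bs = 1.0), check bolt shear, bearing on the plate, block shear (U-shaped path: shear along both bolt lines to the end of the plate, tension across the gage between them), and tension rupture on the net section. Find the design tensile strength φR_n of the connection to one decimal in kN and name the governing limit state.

525.9 kN (bolt shear governs)

Bolt shear: A_b = π(20)²/4 = 314.16 mm². φR_n = 0.75 × 372 × 314.16 × 6 × 1 = 525.9 kN.
Bearing (25 mm plate, F_u = 450 MPa): end bolts L_c = 38 − 22/2 = 27, R_n = min(1.2×27×25×450, 2.4×20×25×450) = 364.5 kN/bolt; interior L_c = 78 − 22 = 56, R_n = 540 kN/bolt. φR_n = 0.75 × (2×364.5 + 4×540) = 2166.8 kN.
Block shear: shear path 2×[38+2×78] = 2×194 mm, A_gv = 9700, A_nv = 2×(194 − 2.5×24)×25 = 6700 mm²; tension across gage: (57 − 1×24)×25 = 825 mm². R_n = min(0.6×450×6700, 0.6×345×9700) + 1.0×450×825 = min(1809, 2007.9) + 371.25 = 2180.3 kN. φR_n = 0.75 × 2180.3 = 1635.2 kN.
Tension rupture (net): A_n = (215 − 2×24)×25 = 4175 mm² (U = 1.0, A_e = A_n). φR_n = 0.75 × 450 × 4175 = 1409.1 kN.
Governing: min(525.9, 2166.8, 1635.2, 1409.1) = 525.9 kN → bolt shear.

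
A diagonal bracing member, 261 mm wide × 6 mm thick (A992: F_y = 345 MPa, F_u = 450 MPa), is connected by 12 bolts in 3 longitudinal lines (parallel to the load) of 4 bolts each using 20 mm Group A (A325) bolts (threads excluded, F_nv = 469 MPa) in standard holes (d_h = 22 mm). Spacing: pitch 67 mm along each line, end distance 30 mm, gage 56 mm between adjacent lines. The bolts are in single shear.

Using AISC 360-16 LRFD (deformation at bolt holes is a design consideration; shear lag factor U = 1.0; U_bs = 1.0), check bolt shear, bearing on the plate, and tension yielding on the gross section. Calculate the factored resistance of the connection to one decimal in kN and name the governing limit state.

Bolt shear: A_b = π(20)²/4 = 314.16 mm². φR_n = 0.75 × 469 × 314.16 × 12 × 1 = 1326.1 kN.
Bearing (6 mm plate, F_u = 450 MPa): end bolts L_c = 30 − 22/2 = 19, R_n = min(1.2×19×6×450, 2.4×20×6×450) = 61.56 kN/bolt; interior L_c = 67 − 22 = 45, R_n = 129.6 kN/bolt. φR_n = 0.75 × (3×61.56 + 9×129.6) = 1013.3 kN.
Tension yield (gross): A_g = 261×6 = 1566 mm². φR_n = 0.90 × 345 × 1566 = 486.2 kN.
Governing: min(1326.1, 1013.3, 486.2) = 486.2 kN → gross-section yield.

486.2 kN (gross-section yield governs)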